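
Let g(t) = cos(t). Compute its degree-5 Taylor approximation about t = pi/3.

Apply the Taylor formula c_k = f^(k)(a)/k!.

-sqrt(3)*(t - pi/3)^5/240 + (t - pi/3)^4/48 + sqrt(3)*(t - pi/3)^3/12 - (t - pi/3)^2/4 - sqrt(3)*(t - pi/3)/2 + 1/2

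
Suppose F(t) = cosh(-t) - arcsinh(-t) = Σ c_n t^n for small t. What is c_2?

1/2

Combine the two series term by term.
F(0) = 1
F′(0) = 1
F′′(0) = 1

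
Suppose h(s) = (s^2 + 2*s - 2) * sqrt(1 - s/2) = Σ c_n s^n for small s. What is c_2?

9/16

Distribute the polynomial across the series and collect like powers.
h(0) = -2
h′(0) = 5/2
h′′(0) = 9/8
So c_2 = h′′(0)/2! = 9/16.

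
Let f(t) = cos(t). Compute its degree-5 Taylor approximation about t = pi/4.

-sqrt(2)*(t - pi/4)^5/240 + sqrt(2)*(t - pi/4)^4/48 + sqrt(2)*(t - pi/4)^3/12 - sqrt(2)*(t - pi/4)^2/4 - sqrt(2)*(t - pi/4)/2 + sqrt(2)/2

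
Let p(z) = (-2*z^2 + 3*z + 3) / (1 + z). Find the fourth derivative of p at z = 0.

Multiply each power in the prefactor through the base expansion.
The coefficient of z^4 in the expansion is -2, so p^(4)(0) = 4! * (-2) = -48.

-48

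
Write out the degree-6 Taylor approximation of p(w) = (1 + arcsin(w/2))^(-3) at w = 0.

293*w^6/480 - 1049*w^5/1280 + 17*w^4/16 - 21*w^3/16 + 3*w^2/2 - 3*w/2 + 1

Plug the Maclaurin series of the inner function into that of the outer and collect terms.
[w^0] = 1;  [w^1] = -3/2;  [w^2] = 3/2;  [w^3] = -21/16;  [w^4] = 17/16;  [w^5] = -1049/1280;  [w^6] = 293/480.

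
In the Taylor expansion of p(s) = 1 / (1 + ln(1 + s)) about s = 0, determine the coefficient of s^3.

Use the geometric series for the reciprocal, then substitute.

-7/3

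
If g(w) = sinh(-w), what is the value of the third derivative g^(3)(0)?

The coefficient of w^3 in the expansion is -1/6, so g′′′(0) = 3! * (-1/6) = -1.

-1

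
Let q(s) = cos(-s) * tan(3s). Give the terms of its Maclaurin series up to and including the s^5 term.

Expand each factor separately, then convolve coefficients.
q(0) = 0
q′(0) = 3
q′′(0) = 0
q′′′(0) = 45
q^(4)(0) = 0
q^(5)(0) = 3363
Then c_k = q^(k)(0)/k! gives each Taylor coefficient.

1121*s^5/40 + 15*s^3/2 + 3*s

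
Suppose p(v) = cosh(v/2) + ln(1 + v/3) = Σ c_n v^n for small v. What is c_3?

Combine the two series term by term.
[v^0] = 1;  [v^1] = 1/3;  [v^2] = 5/72;  [v^3] = 1/81.

1/81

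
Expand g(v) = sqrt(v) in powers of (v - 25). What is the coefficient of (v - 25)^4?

-1/2000000

g(25) = 5
g′(25) = 1/10
g′′(25) = -1/500
g′′′(25) = 3/25000
g^(4)(25) = -3/250000
So c_4 = g^(4)(25)/4! = -1/2000000.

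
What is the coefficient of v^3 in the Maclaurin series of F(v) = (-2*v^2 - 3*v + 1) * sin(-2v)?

16/3

Multiply each power in the prefactor through the base expansion.
F(0) = 0
F′(0) = -2
F′′(0) = 12
F′′′(0) = 32
So c_3 = F′′′(0)/3! = 16/3.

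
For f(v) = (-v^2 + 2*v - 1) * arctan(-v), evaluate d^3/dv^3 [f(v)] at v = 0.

Shift and add copies of the series according to the polynomial's terms.
The coefficient of v^3 in the expansion is 2/3, so f′′′(0) = 3! * (2/3) = 4.

4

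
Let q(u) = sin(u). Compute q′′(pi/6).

Apply the Taylor formula c_k = f^(k)(a)/k!.
The coefficient of (u - pi/6)^2 in the expansion is -1/4, so q′′(pi/6) = 2! * (-1/4) = -1/2.

-1/2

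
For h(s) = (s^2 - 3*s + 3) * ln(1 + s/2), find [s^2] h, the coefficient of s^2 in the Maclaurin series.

Shift and add copies of the series according to the polynomial's terms.
[s^0] = 0;  [s^1] = 3/2;  [s^2] = -15/8.
So c_2 = h′′(0)/2! = -15/8.

-15/8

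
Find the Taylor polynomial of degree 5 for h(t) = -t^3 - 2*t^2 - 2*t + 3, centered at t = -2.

-(t + 2)^3 + 4*(t + 2)^2 - 6*(t + 2) + 7

Differentiate repeatedly and evaluate at the center.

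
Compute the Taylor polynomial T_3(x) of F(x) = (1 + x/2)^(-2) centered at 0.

F(0) = 1
F′(0) = -1
F′′(0) = 3/2
F′′′(0) = -3

-x^3/2 + 3*x^2/4 - x + 1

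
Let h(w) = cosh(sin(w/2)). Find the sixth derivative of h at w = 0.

Plug the Maclaurin series of the inner function into that of the outer and collect terms.
The coefficient of w^6 in the expansion is -1/15360, so h^(6)(0) = 6! * (-1/15360) = -3/64.

-3/64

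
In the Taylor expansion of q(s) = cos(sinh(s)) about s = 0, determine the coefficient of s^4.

-1/8

Substitute the inner expansion into the outer series and collect powers.
q(0) = 1
q′(0) = 0
q′′(0) = -1
q′′′(0) = 0
q^(4)(0) = -3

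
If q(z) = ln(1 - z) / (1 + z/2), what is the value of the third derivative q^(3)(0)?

-2

Write out both Maclaurin series and multiply, keeping only the needed powers.
The coefficient of z^3 in the expansion is -1/3, so q′′′(0) = 3! * (-1/3) = -2.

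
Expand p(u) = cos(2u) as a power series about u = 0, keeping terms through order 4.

Use the known series and substitute for the argument.
p(0) = 1
p′(0) = 0
p′′(0) = -4
p′′′(0) = 0
p^(4)(0) = 16

2*u^4/3 - 2*u^2 + 1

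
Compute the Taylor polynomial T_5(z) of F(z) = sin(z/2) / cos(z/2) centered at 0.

z^5/240 + z^3/24 + z/2

Write the quotient as an unknown series and match coefficients against numerator = denominator · series.
F(0) = 0
F′(0) = 1/2
F′′(0) = 0
F′′′(0) = 1/4
F^(4)(0) = 0
F^(5)(0) = 1/2
The Taylor polynomial is Σ F^(k)(0)/k! · z^k.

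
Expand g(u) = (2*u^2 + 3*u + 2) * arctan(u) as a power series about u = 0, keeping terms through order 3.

4*u^3/3 + 3*u^2 + 2*u

Multiply each power in the prefactor through the base expansion.
g(0) = 0
g′(0) = 2
g′′(0) = 6
g′′′(0) = 8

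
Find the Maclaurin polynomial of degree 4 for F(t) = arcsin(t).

t^3/6 + t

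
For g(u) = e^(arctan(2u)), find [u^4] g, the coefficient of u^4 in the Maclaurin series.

Plug the Maclaurin series of the inner function into that of the outer and collect terms.
g(0) = 1
g′(0) = 2
g′′(0) = 4
g′′′(0) = -8
g^(4)(0) = -112
Dividing each by k! gives the coefficients c_0, ..., c_4.

-14/3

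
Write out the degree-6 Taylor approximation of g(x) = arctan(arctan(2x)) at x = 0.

Let u equal the inner series; expand the outer function in u and truncate.
g(0) = 0
g′(0) = 2
g′′(0) = 0
g′′′(0) = -32
g^(4)(0) = 0
g^(5)(0) = 2816
g^(6)(0) = 0
Then c_k = g^(k)(0)/k! gives each Taylor coefficient.

352*x^5/15 - 16*x^3/3 + 2*x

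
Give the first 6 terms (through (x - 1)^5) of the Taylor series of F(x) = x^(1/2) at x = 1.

7*(x - 1)^5/256 - 5*(x - 1)^4/128 + (x - 1)^3/16 - (x - 1)^2/8 + (x - 1)/2 + 1

F(1) = 1
F′(1) = 1/2
F′′(1) = -1/4
F′′′(1) = 3/8
F^(4)(1) = -15/16
F^(5)(1) = 105/32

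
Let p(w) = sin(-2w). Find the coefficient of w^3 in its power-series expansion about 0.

p(0) = 0
p′(0) = -2
p′′(0) = 0
p′′′(0) = 8

4/3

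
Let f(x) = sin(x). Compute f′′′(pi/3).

Use the known series and substitute for the argument.
The coefficient of (x - pi/3)^3 in the expansion is -1/12, so f′′′(pi/3) = 3! * (-1/12) = -1/2.

-1/2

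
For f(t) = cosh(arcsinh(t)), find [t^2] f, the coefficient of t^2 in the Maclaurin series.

Let u equal the inner series; expand the outer function in u and truncate.
f(0) = 1
f′(0) = 0
f′′(0) = 1
So c_2 = f′′(0)/2! = 1/2.

1/2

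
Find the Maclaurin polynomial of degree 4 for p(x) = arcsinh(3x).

-9*x^3/2 + 3*x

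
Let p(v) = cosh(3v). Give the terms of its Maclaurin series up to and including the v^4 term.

[v^0] = 1;  [v^1] = 0;  [v^2] = 9/2;  [v^3] = 0;  [v^4] = 27/8.

27*v^4/8 + 9*v^2/2 + 1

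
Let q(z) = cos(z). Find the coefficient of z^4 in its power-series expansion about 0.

1/24

c_4 = q^(4)(0)/4! = 1/24.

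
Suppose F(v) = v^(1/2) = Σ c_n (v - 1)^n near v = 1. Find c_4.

-5/128

F(1) = 1
F′(1) = 1/2
F′′(1) = -1/4
F′′′(1) = 3/8
F^(4)(1) = -15/16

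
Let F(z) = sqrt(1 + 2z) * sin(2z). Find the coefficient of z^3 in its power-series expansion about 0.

Expand each factor separately, then convolve coefficients.
[z^0] = 0;  [z^1] = 2;  [z^2] = 2;  [z^3] = -7/3.

-7/3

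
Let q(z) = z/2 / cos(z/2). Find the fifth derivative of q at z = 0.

Invert the denominator's series and multiply.
The coefficient of z^5 in the expansion is 5/768, so q^(5)(0) = 5! * (5/768) = 25/32.

25/32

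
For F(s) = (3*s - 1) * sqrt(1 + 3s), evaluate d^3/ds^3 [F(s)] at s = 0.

Distribute the polynomial across the series and collect like powers.
The coefficient of s^3 in the expansion is -81/16, so F′′′(0) = 3! * (-81/16) = -243/8.

-243/8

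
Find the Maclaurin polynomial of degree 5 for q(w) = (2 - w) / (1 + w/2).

-w^5/8 + w^4/4 - w^3/2 + w^2 - 2*w + 2

Shift and add copies of the series according to the polynomial's terms.
[w^0] = 2;  [w^1] = -2;  [w^2] = 1;  [w^3] = -1/2;  [w^4] = 1/4;  [w^5] = -1/8.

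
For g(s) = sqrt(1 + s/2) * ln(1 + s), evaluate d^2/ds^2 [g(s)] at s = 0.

Take the Cauchy product of the two expansions.
The coefficient of s^2 in the expansion is -1/4, so g′′(0) = 2! * (-1/4) = -1/2.

-1/2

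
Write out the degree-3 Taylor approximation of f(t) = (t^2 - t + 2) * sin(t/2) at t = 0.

11*t^3/24 - t^2/2 + t

Shift and add copies of the series according to the polynomial's terms.
[t^0] = 0;  [t^1] = 1;  [t^2] = -1/2;  [t^3] = 11/24.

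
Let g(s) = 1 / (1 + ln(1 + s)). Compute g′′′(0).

-14

Write 1/(1+u) = 1 - u + u^2 - u^3 + ... and substitute the series for u.
The coefficient of s^3 in the expansion is -7/3, so g′′′(0) = 3! * (-7/3) = -14.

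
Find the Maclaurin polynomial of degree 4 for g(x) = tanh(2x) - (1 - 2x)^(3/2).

Combine the two series term by term.
g(0) = -1
g′(0) = 5
g′′(0) = -3
g′′′(0) = -19
g^(4)(0) = -9
The Taylor polynomial is Σ g^(k)(0)/k! · x^k.

-3*x^4/8 - 19*x^3/6 - 3*x^2/2 + 5*x - 1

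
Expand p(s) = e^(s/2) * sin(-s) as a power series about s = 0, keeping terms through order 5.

Write out both Maclaurin series and multiply, keeping only the needed powers.
p(0) = 0
p′(0) = -1
p′′(0) = -1
p′′′(0) = 1/4
p^(4)(0) = 3/2
p^(5)(0) = 19/16

19*s^5/1920 + s^4/16 + s^3/24 - s^2/2 - s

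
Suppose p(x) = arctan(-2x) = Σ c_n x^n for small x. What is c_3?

Apply the Taylor formula c_k = f^(k)(a)/k!.
p(0) = 0
p′(0) = -2
p′′(0) = 0
p′′′(0) = 16
Then c_k = p^(k)(0)/k! gives each Taylor coefficient.

8/3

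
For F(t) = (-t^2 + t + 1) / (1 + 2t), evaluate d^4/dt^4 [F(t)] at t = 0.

Shift and add copies of the series according to the polynomial's terms.
The coefficient of t^4 in the expansion is 4, so F^(4)(0) = 4! * (4) = 96.

96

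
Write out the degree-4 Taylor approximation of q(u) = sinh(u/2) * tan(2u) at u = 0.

11*u^4/8 + u^2

Multiply the two series term by term and collect like powers.
q(0) = 0
q′(0) = 0
q′′(0) = 2
q′′′(0) = 0
q^(4)(0) = 33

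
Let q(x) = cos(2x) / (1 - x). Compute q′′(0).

-2

Use 1/(1 - r) = Σ r^k on the denominator, then take the Cauchy product.
From the series, [x^2] q = -1; multiply by 2! = 2 to get -2.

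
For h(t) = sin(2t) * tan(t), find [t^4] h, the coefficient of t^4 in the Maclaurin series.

Expand each factor separately, then convolve coefficients.
[t^0] = 0;  [t^1] = 0;  [t^2] = 2;  [t^3] = 0;  [t^4] = -2/3.

-2/3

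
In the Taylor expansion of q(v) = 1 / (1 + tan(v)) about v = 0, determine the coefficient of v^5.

-32/15

Use the geometric series for the reciprocal, then substitute.
q(0) = 1
q′(0) = -1
q′′(0) = 2
q′′′(0) = -8
q^(4)(0) = 40
q^(5)(0) = -256
So c_5 = q^(5)(0)/5! = -32/15.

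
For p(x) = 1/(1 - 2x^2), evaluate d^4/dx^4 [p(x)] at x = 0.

96

The coefficient of x^4 in the expansion is 4, so p^(4)(0) = 4! * (4) = 96.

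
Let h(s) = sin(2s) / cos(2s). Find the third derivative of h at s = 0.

16

Invert the denominator's series and multiply.
From the series, [s^3] h = 8/3; multiply by 3! = 6 to get 16.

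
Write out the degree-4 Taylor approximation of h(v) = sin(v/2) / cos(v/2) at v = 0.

Write the quotient as an unknown series and match coefficients against numerator = denominator · series.
h(0) = 0
h′(0) = 1/2
h′′(0) = 0
h′′′(0) = 1/4
h^(4)(0) = 0
Dividing each by k! gives the coefficients c_0, ..., c_4.

v^3/24 + v/2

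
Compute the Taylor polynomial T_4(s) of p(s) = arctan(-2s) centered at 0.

8*s^3/3 - 2*s

Differentiate repeatedly and evaluate at the center.
p(0) = 0
p′(0) = -2
p′′(0) = 0
p′′′(0) = 16
p^(4)(0) = 0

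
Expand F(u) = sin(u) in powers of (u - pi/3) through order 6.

-sqrt(3)*(u - pi/3)^6/1440 + (u - pi/3)^5/240 + sqrt(3)*(u - pi/3)^4/48 - (u - pi/3)^3/12 - sqrt(3)*(u - pi/3)^2/4 + (u - pi/3)/2 + sqrt(3)/2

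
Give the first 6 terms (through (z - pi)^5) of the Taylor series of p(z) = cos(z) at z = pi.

-(z - pi)^4/24 + (z - pi)^2/2 - 1

p(pi) = -1
p′(pi) = 0
p′′(pi) = 1
p′′′(pi) = 0
p^(4)(pi) = -1
p^(5)(pi) = 0
Then c_k = p^(k)(pi)/k! gives each Taylor coefficient.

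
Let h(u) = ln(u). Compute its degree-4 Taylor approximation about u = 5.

-(u - 5)^4/2500 + (u - 5)^3/375 - (u - 5)^2/50 + (u - 5)/5 + ln(5)

h(5) = ln(5)
h′(5) = 1/5
h′′(5) = -1/25
h′′′(5) = 2/125
h^(4)(5) = -6/625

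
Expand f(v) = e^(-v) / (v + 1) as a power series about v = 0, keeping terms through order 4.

Use 1/(1 - r) = Σ r^k on the denominator, then take the Cauchy product.
f(0) = 1
f′(0) = -2
f′′(0) = 5
f′′′(0) = -16
f^(4)(0) = 65
Then c_k = f^(k)(0)/k! gives each Taylor coefficient.

65*v^4/24 - 8*v^3/3 + 5*v^2/2 - 2*v + 1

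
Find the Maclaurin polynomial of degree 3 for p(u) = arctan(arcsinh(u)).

Compose series: expand the inner function first, then feed it into the outer expansion.
p(0) = 0
p′(0) = 1
p′′(0) = 0
p′′′(0) = -3

-u^3/2 + u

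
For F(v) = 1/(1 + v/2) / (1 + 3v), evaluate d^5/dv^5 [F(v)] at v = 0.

Take the Cauchy product of the two expansions.
The coefficient of v^5 in the expansion is -9331/32, so F^(5)(0) = 5! * (-9331/32) = -139965/4.

-139965/4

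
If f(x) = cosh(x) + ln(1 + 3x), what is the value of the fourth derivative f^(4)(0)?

-485

Expand each term separately and add.
From the series, [x^4] f = -485/24; multiply by 4! = 24 to get -485.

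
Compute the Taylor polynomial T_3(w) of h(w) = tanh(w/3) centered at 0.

-w^3/81 + w/3

h(0) = 0
h′(0) = 1/3
h′′(0) = 0
h′′′(0) = -2/27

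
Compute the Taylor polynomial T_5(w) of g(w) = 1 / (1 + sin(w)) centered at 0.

-61*w^5/120 + 2*w^4/3 - 5*w^3/6 + w^2 - w + 1

Write 1/(1+u) = 1 - u + u^2 - u^3 + ... and substitute the series for u.
g(0) = 1
g′(0) = -1
g′′(0) = 2
g′′′(0) = -5
g^(4)(0) = 16
g^(5)(0) = -61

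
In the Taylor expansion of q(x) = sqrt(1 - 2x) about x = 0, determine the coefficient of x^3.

-1/2

Differentiate repeatedly and evaluate at the center.
q(0) = 1
q′(0) = -1
q′′(0) = -1
q′′′(0) = -3
The Taylor polynomial is Σ q^(k)(0)/k! · x^k.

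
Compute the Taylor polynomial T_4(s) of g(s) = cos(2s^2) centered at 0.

g(0) = 1
g′(0) = 0
g′′(0) = 0
g′′′(0) = 0
g^(4)(0) = -48
Dividing each by k! gives the coefficients c_0, ..., c_4.

1 - 2*s^4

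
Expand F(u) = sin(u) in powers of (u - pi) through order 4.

(u - pi)^3/6 - (u - pi)

F(pi) = 0
F′(pi) = -1
F′′(pi) = 0
F′′′(pi) = 1
F^(4)(pi) = 0
Then c_k = F^(k)(pi)/k! gives each Taylor coefficient.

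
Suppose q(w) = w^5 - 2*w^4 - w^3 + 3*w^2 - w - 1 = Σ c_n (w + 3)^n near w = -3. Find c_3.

113

Use the known series and substitute for the argument.
q(-3) = -349
q′(-3) = 575
q′′(-3) = -732
q′′′(-3) = 678
Then c_k = q^(k)(-3)/k! gives each Taylor coefficient.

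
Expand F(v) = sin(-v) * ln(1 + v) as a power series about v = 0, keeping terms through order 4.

Expand each factor separately, then convolve coefficients.
F(0) = 0
F′(0) = 0
F′′(0) = -2
F′′′(0) = 3
F^(4)(0) = -4

-v^4/6 + v^3/2 - v^2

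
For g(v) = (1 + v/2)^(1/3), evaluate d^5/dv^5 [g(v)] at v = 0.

Apply the Taylor formula c_k = f^(k)(a)/k!.
From the series, [v^5] g = 11/11664; multiply by 5! = 120 to get 55/486.

55/486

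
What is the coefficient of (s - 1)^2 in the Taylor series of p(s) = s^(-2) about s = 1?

3

c_2 = p′′(1)/2! = 3.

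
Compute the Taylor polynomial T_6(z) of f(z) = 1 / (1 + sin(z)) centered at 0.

Use the geometric series for the reciprocal, then substitute.
f(0) = 1
f′(0) = -1
f′′(0) = 2
f′′′(0) = -5
f^(4)(0) = 16
f^(5)(0) = -61
f^(6)(0) = 272

17*z^6/45 - 61*z^5/120 + 2*z^4/3 - 5*z^3/6 + z^2 - z + 1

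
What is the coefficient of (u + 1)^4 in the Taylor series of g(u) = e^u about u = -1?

e^(-1)/24

Compute the successive derivatives at the expansion point and divide by k!.
g(-1) = e^(-1)
g′(-1) = e^(-1)
g′′(-1) = e^(-1)
g′′′(-1) = e^(-1)
g^(4)(-1) = e^(-1)
So c_4 = g^(4)(-1)/4! = e^(-1)/24.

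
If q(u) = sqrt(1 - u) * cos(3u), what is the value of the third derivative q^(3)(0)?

Multiply the two series term by term and collect like powers.
From the series, [u^3] q = 35/16; multiply by 3! = 6 to get 105/8.

105/8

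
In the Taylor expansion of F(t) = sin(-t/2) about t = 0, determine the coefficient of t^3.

1/48

Compute the successive derivatives at the expansion point and divide by k!.
So c_3 = F′′′(0)/3! = 1/48.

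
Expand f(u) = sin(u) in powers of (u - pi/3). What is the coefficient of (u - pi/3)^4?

sqrt(3)/48

Differentiate repeatedly and evaluate at the center.
f(pi/3) = sqrt(3)/2
f′(pi/3) = 1/2
f′′(pi/3) = -sqrt(3)/2
f′′′(pi/3) = -1/2
f^(4)(pi/3) = sqrt(3)/2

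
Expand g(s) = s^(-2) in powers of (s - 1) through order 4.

5*(s - 1)^4 - 4*(s - 1)^3 + 3*(s - 1)^2 - 2*(s - 1) + 1

[(s - 1)^0] = 1;  [(s - 1)^1] = -2;  [(s - 1)^2] = 3;  [(s - 1)^3] = -4;  [(s - 1)^4] = 5.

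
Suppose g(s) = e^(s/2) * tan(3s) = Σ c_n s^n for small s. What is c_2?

Take the Cauchy product of the two expansions.
[s^0] = 0;  [s^1] = 3;  [s^2] = 3/2.
So c_2 = g′′(0)/2! = 3/2.

3/2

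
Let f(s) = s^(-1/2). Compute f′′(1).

The coefficient of (s - 1)^2 in the expansion is 3/8, so f′′(1) = 2! * (3/8) = 3/4.

3/4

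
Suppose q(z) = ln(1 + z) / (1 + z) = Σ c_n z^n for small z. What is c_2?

Take the Cauchy product of the two expansions.

-3/2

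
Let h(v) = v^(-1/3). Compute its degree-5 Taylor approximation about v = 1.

-91*(v - 1)^5/729 + 35*(v - 1)^4/243 - 14*(v - 1)^3/81 + 2*(v - 1)^2/9 - (v - 1)/3 + 1

h(1) = 1
h′(1) = -1/3
h′′(1) = 4/9
h′′′(1) = -28/27
h^(4)(1) = 280/81
h^(5)(1) = -3640/243
Dividing each by k! gives the coefficients c_0, ..., c_5.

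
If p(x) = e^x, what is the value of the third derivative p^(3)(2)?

Compute the successive derivatives at the expansion point and divide by k!.
The coefficient of (x - 2)^3 in the expansion is e^(2)/6, so p′′′(2) = 3! * (e^(2)/6) = e^(2).

e^(2)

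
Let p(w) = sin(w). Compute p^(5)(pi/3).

The coefficient of (w - pi/3)^5 in the expansion is 1/240, so p^(5)(pi/3) = 5! * (1/240) = 1/2.

1/2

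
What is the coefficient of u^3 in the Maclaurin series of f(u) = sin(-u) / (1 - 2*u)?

Multiply the numerator's expansion by the denominator's geometric series.

-23/6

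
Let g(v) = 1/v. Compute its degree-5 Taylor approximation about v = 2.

-(v - 2)^5/64 + (v - 2)^4/32 - (v - 2)^3/16 + (v - 2)^2/8 - (v - 2)/4 + 1/2

Differentiate repeatedly and evaluate at the center.
[(v - 2)^0] = 1/2;  [(v - 2)^1] = -1/4;  [(v - 2)^2] = 1/8;  [(v - 2)^3] = -1/16;  [(v - 2)^4] = 1/32;  [(v - 2)^5] = -1/64.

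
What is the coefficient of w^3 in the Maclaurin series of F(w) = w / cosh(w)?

Write the quotient as an unknown series and match coefficients against numerator = denominator · series.
[w^0] = 0;  [w^1] = 1;  [w^2] = 0;  [w^3] = -1/2.

-1/2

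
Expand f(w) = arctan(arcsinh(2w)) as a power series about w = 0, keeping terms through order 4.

Plug the Maclaurin series of the inner function into that of the outer and collect terms.

-4*w^3 + 2*w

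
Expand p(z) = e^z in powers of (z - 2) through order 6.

(z - 2)^6*e^(2)/720 + (z - 2)^5*e^(2)/120 + (z - 2)^4*e^(2)/24 + (z - 2)^3*e^(2)/6 + (z - 2)^2*e^(2)/2 + (z - 2)*e^(2) + e^(2)

[(z - 2)^0] = e^(2);  [(z - 2)^1] = e^(2);  [(z - 2)^2] = e^(2)/2;  [(z - 2)^3] = e^(2)/6;  [(z - 2)^4] = e^(2)/24;  [(z - 2)^5] = e^(2)/120;  [(z - 2)^6] = e^(2)/720.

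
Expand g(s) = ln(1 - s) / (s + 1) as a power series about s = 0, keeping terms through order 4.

7*s^4/12 - 5*s^3/6 + s^2/2 - s

Multiply the numerator's expansion by the denominator's geometric series.
g(0) = 0
g′(0) = -1
g′′(0) = 1
g′′′(0) = -5
g^(4)(0) = 14
Dividing each by k! gives the coefficients c_0, ..., c_4.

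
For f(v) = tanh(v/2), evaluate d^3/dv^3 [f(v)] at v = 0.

From the series, [v^3] f = -1/24; multiply by 3! = 6 to get -1/4.

-1/4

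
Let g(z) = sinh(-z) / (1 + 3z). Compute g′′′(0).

-55

Multiply the two series term by term and collect like powers.
From the series, [z^3] g = -55/6; multiply by 3! = 6 to get -55.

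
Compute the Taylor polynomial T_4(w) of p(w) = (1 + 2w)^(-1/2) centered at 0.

p(0) = 1
p′(0) = -1
p′′(0) = 3
p′′′(0) = -15
p^(4)(0) = 105

35*w^4/8 - 5*w^3/2 + 3*w^2/2 - w + 1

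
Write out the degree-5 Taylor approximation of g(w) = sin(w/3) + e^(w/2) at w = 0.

55*w^5/186624 + w^4/384 + 19*w^3/1296 + w^2/8 + 5*w/6 + 1

Combine the two series term by term.
g(0) = 1
g′(0) = 5/6
g′′(0) = 1/4
g′′′(0) = 19/216
g^(4)(0) = 1/16
g^(5)(0) = 275/7776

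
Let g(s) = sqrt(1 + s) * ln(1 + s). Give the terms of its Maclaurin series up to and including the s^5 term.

-71*s^5/1920 + s^4/24 - s^3/24 + s

Expand each factor separately, then convolve coefficients.
g(0) = 0
g′(0) = 1
g′′(0) = 0
g′′′(0) = -1/4
g^(4)(0) = 1
g^(5)(0) = -71/16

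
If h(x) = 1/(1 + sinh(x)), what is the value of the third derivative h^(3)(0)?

Compose series: expand the inner function first, then feed it into the outer expansion.
From the series, [x^3] h = -7/6; multiply by 3! = 6 to get -7.

-7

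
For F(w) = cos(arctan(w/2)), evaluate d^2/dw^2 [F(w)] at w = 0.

Plug the Maclaurin series of the inner function into that of the outer and collect terms.
The coefficient of w^2 in the expansion is -1/8, so F′′(0) = 2! * (-1/8) = -1/4.

-1/4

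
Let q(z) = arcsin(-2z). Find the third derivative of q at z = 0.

-8

From the series, [z^3] q = -4/3; multiply by 3! = 6 to get -8.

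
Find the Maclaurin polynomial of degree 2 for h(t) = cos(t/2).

1 - t^2/8

h(0) = 1
h′(0) = 0
h′′(0) = -1/4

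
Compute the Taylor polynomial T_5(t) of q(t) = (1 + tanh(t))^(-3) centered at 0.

-57*t^5/5 + 11*t^4 - 9*t^3 + 6*t^2 - 3*t + 1

Substitute the inner expansion into the outer series and collect powers.
q(0) = 1
q′(0) = -3
q′′(0) = 12
q′′′(0) = -54
q^(4)(0) = 264
q^(5)(0) = -1368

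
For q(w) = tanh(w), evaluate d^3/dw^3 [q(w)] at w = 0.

Compute the successive derivatives at the expansion point and divide by k!.
The coefficient of w^3 in the expansion is -1/3, so q′′′(0) = 3! * (-1/3) = -2.

-2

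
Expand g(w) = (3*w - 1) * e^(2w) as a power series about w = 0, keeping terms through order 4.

Distribute the polynomial across the series and collect like powers.
[w^0] = -1;  [w^1] = 1;  [w^2] = 4;  [w^3] = 14/3;  [w^4] = 10/3.

10*w^4/3 + 14*w^3/3 + 4*w^2 + w - 1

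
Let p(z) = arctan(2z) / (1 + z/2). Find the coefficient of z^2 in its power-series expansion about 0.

-1

Multiply the two series term by term and collect like powers.
p(0) = 0
p′(0) = 2
p′′(0) = -2
So c_2 = p′′(0)/2! = -1.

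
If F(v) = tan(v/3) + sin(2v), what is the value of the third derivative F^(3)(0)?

Add the two expansions coefficient-wise.
The coefficient of v^3 in the expansion is -107/81, so F′′′(0) = 3! * (-107/81) = -214/27.

-214/27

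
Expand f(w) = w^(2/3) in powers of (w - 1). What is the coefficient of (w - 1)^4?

f(1) = 1
f′(1) = 2/3
f′′(1) = -2/9
f′′′(1) = 8/27
f^(4)(1) = -56/81
So c_4 = f^(4)(1)/4! = -7/243.

-7/243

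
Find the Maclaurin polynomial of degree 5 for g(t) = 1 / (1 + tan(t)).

Write 1/(1+u) = 1 - u + u^2 - u^3 + ... and substitute the series for u.

-32*t^5/15 + 5*t^4/3 - 4*t^3/3 + t^2 - t + 1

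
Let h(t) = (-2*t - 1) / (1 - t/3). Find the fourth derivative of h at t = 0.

Distribute the polynomial across the series and collect like powers.
From the series, [t^4] h = -7/81; multiply by 4! = 24 to get -56/27.

-56/27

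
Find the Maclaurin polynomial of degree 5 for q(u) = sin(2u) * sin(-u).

5*u^4/3 - 2*u^2

Write out both Maclaurin series and multiply, keeping only the needed powers.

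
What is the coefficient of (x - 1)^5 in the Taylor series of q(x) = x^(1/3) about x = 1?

22/729

q(1) = 1
q′(1) = 1/3
q′′(1) = -2/9
q′′′(1) = 10/27
q^(4)(1) = -80/81
q^(5)(1) = 880/243
The Taylor polynomial is Σ q^(k)(1)/k! · (x - 1)^k.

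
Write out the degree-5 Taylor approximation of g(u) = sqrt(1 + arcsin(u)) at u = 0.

Substitute the inner expansion into the outer series and collect powers.
g(0) = 1
g′(0) = 1/2
g′′(0) = -1/4
g′′′(0) = 7/8
g^(4)(0) = -31/16
g^(5)(0) = 369/32
Dividing each by k! gives the coefficients c_0, ..., c_5.

123*u^5/1280 - 31*u^4/384 + 7*u^3/48 - u^2/8 + u/2 + 1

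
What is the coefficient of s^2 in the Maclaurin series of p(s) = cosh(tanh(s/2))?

1/8

Let u equal the inner series; expand the outer function in u and truncate.
p(0) = 1
p′(0) = 0
p′′(0) = 1/4
So c_2 = p′′(0)/2! = 1/8.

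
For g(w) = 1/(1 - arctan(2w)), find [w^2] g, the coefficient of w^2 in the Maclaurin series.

Substitute the inner expansion into the outer series and collect powers.
[w^0] = 1;  [w^1] = 2;  [w^2] = 4.
So c_2 = g′′(0)/2! = 4.

4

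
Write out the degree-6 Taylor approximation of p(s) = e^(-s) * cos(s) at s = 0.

s^5/30 - s^4/6 + s^3/3 - s + 1

Expand each factor separately, then convolve coefficients.
p(0) = 1
p′(0) = -1
p′′(0) = 0
p′′′(0) = 2
p^(4)(0) = -4
p^(5)(0) = 4
p^(6)(0) = 0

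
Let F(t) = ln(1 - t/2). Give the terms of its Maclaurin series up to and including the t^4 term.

-t^4/64 - t^3/24 - t^2/8 - t/2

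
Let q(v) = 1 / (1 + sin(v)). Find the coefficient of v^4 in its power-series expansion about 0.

2/3

Use the geometric series for the reciprocal, then substitute.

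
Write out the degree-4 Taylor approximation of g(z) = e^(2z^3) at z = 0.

2*z^3 + 1

g(0) = 1
g′(0) = 0
g′′(0) = 0
g′′′(0) = 12
g^(4)(0) = 0
Then c_k = g^(k)(0)/k! gives each Taylor coefficient.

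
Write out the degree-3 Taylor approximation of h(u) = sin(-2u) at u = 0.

4*u^3/3 - 2*u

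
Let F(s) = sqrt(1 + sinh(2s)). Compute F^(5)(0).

Plug the Maclaurin series of the inner function into that of the outer and collect terms.
The coefficient of s^5 in the expansion is 241/120, so F^(5)(0) = 5! * (241/120) = 241.

241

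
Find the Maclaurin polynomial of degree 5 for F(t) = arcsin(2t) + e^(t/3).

Combine the two series term by term.
F(0) = 1
F′(0) = 7/3
F′′(0) = 1/9
F′′′(0) = 217/27
F^(4)(0) = 1/81
F^(5)(0) = 69985/243

13997*t^5/5832 + t^4/1944 + 217*t^3/162 + t^2/18 + 7*t/3 + 1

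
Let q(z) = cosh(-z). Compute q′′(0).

From the series, [z^2] q = 1/2; multiply by 2! = 2 to get 1.

1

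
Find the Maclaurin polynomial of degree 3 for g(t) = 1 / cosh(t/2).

Write the quotient as an unknown series and match coefficients against numerator = denominator · series.
g(0) = 1
g′(0) = 0
g′′(0) = -1/4
g′′′(0) = 0
The Taylor polynomial is Σ g^(k)(0)/k! · t^k.

1 - t^2/8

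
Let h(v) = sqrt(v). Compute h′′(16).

-1/256

The coefficient of (v - 16)^2 in the expansion is -1/512, so h′′(16) = 2! * (-1/512) = -1/256.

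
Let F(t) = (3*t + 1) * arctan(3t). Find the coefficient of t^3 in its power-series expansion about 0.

-9

Distribute the polynomial across the series and collect like powers.
F(0) = 0
F′(0) = 3
F′′(0) = 18
F′′′(0) = -54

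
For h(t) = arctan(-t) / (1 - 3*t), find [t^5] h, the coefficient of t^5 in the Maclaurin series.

-391/5

Multiply the numerator's expansion by the denominator's geometric series.
h(0) = 0
h′(0) = -1
h′′(0) = -6
h′′′(0) = -52
h^(4)(0) = -624
h^(5)(0) = -9384
So c_5 = h^(5)(0)/5! = -391/5.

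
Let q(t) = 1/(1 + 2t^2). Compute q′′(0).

From the series, [t^2] q = -2; multiply by 2! = 2 to get -4.

-4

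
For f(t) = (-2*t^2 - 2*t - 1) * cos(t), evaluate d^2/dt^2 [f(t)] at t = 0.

-3

Shift and add copies of the series according to the polynomial's terms.
From the series, [t^2] f = -3/2; multiply by 2! = 2 to get -3.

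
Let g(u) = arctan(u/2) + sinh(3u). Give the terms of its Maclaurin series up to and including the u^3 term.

Expand each term separately and add.

107*u^3/24 + 7*u/2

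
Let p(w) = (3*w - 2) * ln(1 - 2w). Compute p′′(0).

-4

Shift and add copies of the series according to the polynomial's terms.
The coefficient of w^2 in the expansion is -2, so p′′(0) = 2! * (-2) = -4.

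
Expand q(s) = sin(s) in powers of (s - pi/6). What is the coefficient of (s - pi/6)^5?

[(s - pi/6)^0] = 1/2;  [(s - pi/6)^1] = sqrt(3)/2;  [(s - pi/6)^2] = -1/4;  [(s - pi/6)^3] = -sqrt(3)/12;  [(s - pi/6)^4] = 1/48;  [(s - pi/6)^5] = sqrt(3)/240.

sqrt(3)/240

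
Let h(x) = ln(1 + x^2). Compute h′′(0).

Apply the Taylor formula c_k = f^(k)(a)/k!.
The coefficient of x^2 in the expansion is 1, so h′′(0) = 2! * (1) = 2.

2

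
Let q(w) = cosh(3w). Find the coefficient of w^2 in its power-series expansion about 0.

[w^0] = 1;  [w^1] = 0;  [w^2] = 9/2.
So c_2 = q′′(0)/2! = 9/2.

9/2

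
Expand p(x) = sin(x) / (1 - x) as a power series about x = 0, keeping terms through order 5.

Expand 1/(denominator) as a geometric series and multiply by the numerator's series.
p(0) = 0
p′(0) = 1
p′′(0) = 2
p′′′(0) = 5
p^(4)(0) = 20
p^(5)(0) = 101
Dividing each by k! gives the coefficients c_0, ..., c_5.

101*x^5/120 + 5*x^4/6 + 5*x^3/6 + x^2 + x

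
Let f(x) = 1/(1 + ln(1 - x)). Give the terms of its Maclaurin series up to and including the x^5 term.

Compose series: expand the inner function first, then feed it into the outer expansion.
f(0) = 1
f′(0) = 1
f′′(0) = 3
f′′′(0) = 14
f^(4)(0) = 88
f^(5)(0) = 694

347*x^5/60 + 11*x^4/3 + 7*x^3/3 + 3*x^2/2 + x + 1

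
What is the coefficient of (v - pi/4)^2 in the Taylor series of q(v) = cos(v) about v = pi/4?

[(v - pi/4)^0] = sqrt(2)/2;  [(v - pi/4)^1] = -sqrt(2)/2;  [(v - pi/4)^2] = -sqrt(2)/4.

-sqrt(2)/4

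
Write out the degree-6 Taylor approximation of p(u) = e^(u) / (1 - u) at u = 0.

1957*u^6/720 + 163*u^5/60 + 65*u^4/24 + 8*u^3/3 + 5*u^2/2 + 2*u + 1

Take the Cauchy product of the two expansions.
p(0) = 1
p′(0) = 2
p′′(0) = 5
p′′′(0) = 16
p^(4)(0) = 65
p^(5)(0) = 326
p^(6)(0) = 1957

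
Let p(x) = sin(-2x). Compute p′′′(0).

8

From the series, [x^3] p = 4/3; multiply by 3! = 6 to get 8.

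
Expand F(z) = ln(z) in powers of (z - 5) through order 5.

(z - 5)^5/15625 - (z - 5)^4/2500 + (z - 5)^3/375 - (z - 5)^2/50 + (z - 5)/5 + ln(5)

Compute the successive derivatives at the expansion point and divide by k!.
F(5) = ln(5)
F′(5) = 1/5
F′′(5) = -1/25
F′′′(5) = 2/125
F^(4)(5) = -6/625
F^(5)(5) = 24/3125
Then c_k = F^(k)(5)/k! gives each Taylor coefficient.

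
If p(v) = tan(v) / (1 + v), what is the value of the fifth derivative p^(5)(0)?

Expand each factor separately, then convolve coefficients.
From the series, [v^5] p = 22/15; multiply by 5! = 120 to get 176.

176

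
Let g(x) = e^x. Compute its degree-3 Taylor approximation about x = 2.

(x - 2)^3*e^(2)/6 + (x - 2)^2*e^(2)/2 + (x - 2)*e^(2) + e^(2)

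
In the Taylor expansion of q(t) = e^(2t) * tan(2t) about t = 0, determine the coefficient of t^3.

20/3

Expand each factor separately, then convolve coefficients.
q(0) = 0
q′(0) = 2
q′′(0) = 8
q′′′(0) = 40
So c_3 = q′′′(0)/3! = 20/3.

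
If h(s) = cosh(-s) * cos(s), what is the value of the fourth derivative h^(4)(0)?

-4

Multiply the two series term by term and collect like powers.
The coefficient of s^4 in the expansion is -1/6, so h^(4)(0) = 4! * (-1/6) = -4.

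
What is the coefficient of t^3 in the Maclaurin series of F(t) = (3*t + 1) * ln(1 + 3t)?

-9/2

Multiply each power in the prefactor through the base expansion.
[t^0] = 0;  [t^1] = 3;  [t^2] = 9/2;  [t^3] = -9/2.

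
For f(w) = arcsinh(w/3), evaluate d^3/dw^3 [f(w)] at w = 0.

-1/27

Apply the Taylor formula c_k = f^(k)(a)/k!.
The coefficient of w^3 in the expansion is -1/162, so f′′′(0) = 3! * (-1/162) = -1/27.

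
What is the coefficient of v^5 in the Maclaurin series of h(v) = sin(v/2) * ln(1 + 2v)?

Write out both Maclaurin series and multiply, keeping only the needed powers.
h(0) = 0
h′(0) = 0
h′′(0) = 2
h′′′(0) = -6
h^(4)(0) = 31
h^(5)(0) = -235
The Taylor polynomial is Σ h^(k)(0)/k! · v^k.

-47/24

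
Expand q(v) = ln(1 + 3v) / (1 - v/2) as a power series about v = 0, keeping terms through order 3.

15*v^3/2 - 3*v^2 + 3*v

Take the Cauchy product of the two expansions.
q(0) = 0
q′(0) = 3
q′′(0) = -6
q′′′(0) = 45
Dividing each by k! gives the coefficients c_0, ..., c_3.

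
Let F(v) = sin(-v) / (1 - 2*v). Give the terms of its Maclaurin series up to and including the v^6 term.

-1841*v^6/60 - 1841*v^5/120 - 23*v^4/3 - 23*v^3/6 - 2*v^2 - v

Use 1/(1 - r) = Σ r^k on the denominator, then take the Cauchy product.
F(0) = 0
F′(0) = -1
F′′(0) = -4
F′′′(0) = -23
F^(4)(0) = -184
F^(5)(0) = -1841
F^(6)(0) = -22092
Dividing each by k! gives the coefficients c_0, ..., c_6.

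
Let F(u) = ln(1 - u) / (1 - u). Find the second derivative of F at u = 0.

-3

Use 1/(1 - r) = Σ r^k on the denominator, then take the Cauchy product.
From the series, [u^2] F = -3/2; multiply by 2! = 2 to get -3.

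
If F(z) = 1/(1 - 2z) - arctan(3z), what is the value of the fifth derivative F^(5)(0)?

-1992

Expand each term separately and add.
From the series, [z^5] F = -83/5; multiply by 5! = 120 to get -1992.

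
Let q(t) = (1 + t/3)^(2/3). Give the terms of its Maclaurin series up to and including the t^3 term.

[t^0] = 1;  [t^1] = 2/9;  [t^2] = -1/81;  [t^3] = 4/2187.

4*t^3/2187 - t^2/81 + 2*t/9 + 1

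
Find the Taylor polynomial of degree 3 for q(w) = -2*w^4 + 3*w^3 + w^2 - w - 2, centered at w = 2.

-13*(w - 2)^3 - 29*(w - 2)^2 - 25*(w - 2) - 8

Compute the successive derivatives at the expansion point and divide by k!.
q(2) = -8
q′(2) = -25
q′′(2) = -58
q′′′(2) = -78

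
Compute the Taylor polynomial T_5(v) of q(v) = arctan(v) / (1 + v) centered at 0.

13*v^5/15 - 2*v^4/3 + 2*v^3/3 - v^2 + v

Take the Cauchy product of the two expansions.
q(0) = 0
q′(0) = 1
q′′(0) = -2
q′′′(0) = 4
q^(4)(0) = -16
q^(5)(0) = 104
The Taylor polynomial is Σ q^(k)(0)/k! · v^k.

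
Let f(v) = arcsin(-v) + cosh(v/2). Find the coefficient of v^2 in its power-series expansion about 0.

Add the two expansions coefficient-wise.
f(0) = 1
f′(0) = -1
f′′(0) = 1/4
So c_2 = f′′(0)/2! = 1/8.

1/8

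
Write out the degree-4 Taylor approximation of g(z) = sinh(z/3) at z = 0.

[z^0] = 0;  [z^1] = 1/3;  [z^2] = 0;  [z^3] = 1/162;  [z^4] = 0.

z^3/162 + z/3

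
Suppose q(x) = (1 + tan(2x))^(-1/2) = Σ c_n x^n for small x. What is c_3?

Plug the Maclaurin series of the inner function into that of the outer and collect terms.
q(0) = 1
q′(0) = -1
q′′(0) = 3
q′′′(0) = -23
So c_3 = q′′′(0)/3! = -23/6.

-23/6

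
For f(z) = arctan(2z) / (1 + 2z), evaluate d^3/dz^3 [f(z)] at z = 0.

32

Expand each factor separately, then convolve coefficients.
From the series, [z^3] f = 16/3; multiply by 3! = 6 to get 32.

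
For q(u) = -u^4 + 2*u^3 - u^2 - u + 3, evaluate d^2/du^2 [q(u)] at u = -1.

The coefficient of (u + 1)^2 in the expansion is -13, so q′′(-1) = 2! * (-13) = -26.

-26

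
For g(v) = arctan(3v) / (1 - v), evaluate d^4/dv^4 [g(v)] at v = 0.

Take the Cauchy product of the two expansions.
From the series, [v^4] g = -6; multiply by 4! = 24 to get -144.

-144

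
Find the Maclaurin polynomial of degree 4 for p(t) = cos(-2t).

Use the known series and substitute for the argument.
p(0) = 1
p′(0) = 0
p′′(0) = -4
p′′′(0) = 0
p^(4)(0) = 16
Dividing each by k! gives the coefficients c_0, ..., c_4.

2*t^4/3 - 2*t^2 + 1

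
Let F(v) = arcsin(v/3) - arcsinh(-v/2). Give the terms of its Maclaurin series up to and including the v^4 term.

Expand each term separately and add.
[v^0] = 0;  [v^1] = 5/6;  [v^2] = 0;  [v^3] = -19/1296;  [v^4] = 0.

-19*v^3/1296 + 5*v/6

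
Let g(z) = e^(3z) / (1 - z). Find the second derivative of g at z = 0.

Expand each factor separately, then convolve coefficients.
From the series, [z^2] g = 17/2; multiply by 2! = 2 to get 17.

17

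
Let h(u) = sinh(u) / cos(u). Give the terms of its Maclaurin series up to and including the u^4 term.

Write the quotient as an unknown series and match coefficients against numerator = denominator · series.
h(0) = 0
h′(0) = 1
h′′(0) = 0
h′′′(0) = 4
h^(4)(0) = 0
The Taylor polynomial is Σ h^(k)(0)/k! · u^k.

2*u^3/3 + u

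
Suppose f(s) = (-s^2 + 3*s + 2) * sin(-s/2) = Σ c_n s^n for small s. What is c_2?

-3/2

Distribute the polynomial across the series and collect like powers.
f(0) = 0
f′(0) = -1
f′′(0) = -3
Dividing each by k! gives the coefficients c_0, ..., c_2.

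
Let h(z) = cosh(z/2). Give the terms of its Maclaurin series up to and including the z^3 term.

z^2/8 + 1

h(0) = 1
h′(0) = 0
h′′(0) = 1/4
h′′′(0) = 0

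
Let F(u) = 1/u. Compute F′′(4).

1/32

From the series, [(u - 4)^2] F = 1/64; multiply by 2! = 2 to get 1/32.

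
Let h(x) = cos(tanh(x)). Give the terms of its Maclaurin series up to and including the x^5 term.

3*x^4/8 - x^2/2 + 1

Let u equal the inner series; expand the outer function in u and truncate.
[x^0] = 1;  [x^1] = 0;  [x^2] = -1/2;  [x^3] = 0;  [x^4] = 3/8;  [x^5] = 0.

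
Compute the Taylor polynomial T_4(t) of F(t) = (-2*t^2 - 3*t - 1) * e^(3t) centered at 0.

Shift and add copies of the series according to the polynomial's terms.

-207*t^4/8 - 24*t^3 - 31*t^2/2 - 6*t - 1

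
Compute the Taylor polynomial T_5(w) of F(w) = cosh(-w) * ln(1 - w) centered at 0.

Expand each factor separately, then convolve coefficients.
F(0) = 0
F′(0) = -1
F′′(0) = -1
F′′′(0) = -5
F^(4)(0) = -12
F^(5)(0) = -49
The Taylor polynomial is Σ F^(k)(0)/k! · w^k.

-49*w^5/120 - w^4/2 - 5*w^3/6 - w^2/2 - w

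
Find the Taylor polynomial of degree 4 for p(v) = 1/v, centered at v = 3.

p(3) = 1/3
p′(3) = -1/9
p′′(3) = 2/27
p′′′(3) = -2/27
p^(4)(3) = 8/81
Dividing each by k! gives the coefficients c_0, ..., c_4.

(v - 3)^4/243 - (v - 3)^3/81 + (v - 3)^2/27 - (v - 3)/9 + 1/3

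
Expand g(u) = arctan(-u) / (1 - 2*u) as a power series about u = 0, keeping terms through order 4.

Multiply the numerator's expansion by the denominator's geometric series.
g(0) = 0
g′(0) = -1
g′′(0) = -4
g′′′(0) = -22
g^(4)(0) = -176

-22*u^4/3 - 11*u^3/3 - 2*u^2 - u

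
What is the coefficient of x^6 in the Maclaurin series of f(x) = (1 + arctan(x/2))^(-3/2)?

1873/196608

Substitute the inner expansion into the outer series and collect powers.
f(0) = 1
f′(0) = -3/4
f′′(0) = 15/16
f′′′(0) = -81/64
f^(4)(0) = 465/256
f^(5)(0) = -3147/1024
f^(6)(0) = 28095/4096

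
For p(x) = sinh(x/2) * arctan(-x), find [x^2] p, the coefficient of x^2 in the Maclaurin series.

-1/2

Expand each factor separately, then convolve coefficients.
So c_2 = p′′(0)/2! = -1/2.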